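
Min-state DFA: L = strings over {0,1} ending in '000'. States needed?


Track the longest suffix of input matching a prefix of '000': 4 classes (prefixes of length 0..3)
Minimal DFA: 4 states


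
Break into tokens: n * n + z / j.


Scan left to right, longest-match per lexeme
Tokens: ID(n), OP(*), ID(n), OP(+), ID(z), OP(/), ID(j)


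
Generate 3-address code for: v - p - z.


Break into single-operator statements:
t1 = v - p
t2 = t1 - z


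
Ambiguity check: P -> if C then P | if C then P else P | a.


dangling else: 'if C then if C then a else a' parses two ways
Ambiguous


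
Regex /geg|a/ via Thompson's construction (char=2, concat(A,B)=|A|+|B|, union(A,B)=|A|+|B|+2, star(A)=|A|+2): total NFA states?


Syntax tree has 4 char leaf(s), 1 union(s), 0 star(s)
chars contribute 4×2 = 8; each union adds +2; each star adds +2
Total: 8 + 2 + 0 = 10 states


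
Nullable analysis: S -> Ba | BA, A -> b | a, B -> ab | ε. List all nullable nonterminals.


A nonterminal is nullable iff some alternative derives ε (directly, or every symbol in it is nullable)
Nullable: {B}


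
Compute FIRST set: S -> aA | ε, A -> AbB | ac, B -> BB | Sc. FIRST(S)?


Per alternative of S: FIRST(aA) = {a}; FIRST(ε) = {ε}
FIRST(S) = {a, ε}


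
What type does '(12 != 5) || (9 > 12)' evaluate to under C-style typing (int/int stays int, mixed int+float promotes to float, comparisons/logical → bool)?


Operand types: bool || bool
Rule: logical operators take bool operands and yield bool
Result type: bool


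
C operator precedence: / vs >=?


'/' is multiplicative (level 10); '>=' is relational (level 7)
Higher level binds tighter
'/' has higher precedence than '>='


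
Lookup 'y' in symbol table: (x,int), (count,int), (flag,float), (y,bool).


Lookup 'y' → type bool


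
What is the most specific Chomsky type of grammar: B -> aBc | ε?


Single nonterminal LHS, but a^n c^n is not regular
Classification: Type 2 (Context-Free)


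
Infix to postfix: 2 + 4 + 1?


Left to right (same or higher precedence on left)
Postfix: 2 4 + 1 +


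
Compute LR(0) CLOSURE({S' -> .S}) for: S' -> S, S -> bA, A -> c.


Start: S' -> .S
For each item with dot before a nonterminal B, add B -> .γ for every B-production
Closure: [S' -> .S, S -> .bA]


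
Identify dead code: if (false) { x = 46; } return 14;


condition is constant false, so the whole block is unreachable
Dead: 'if (false) { x = 46; }'


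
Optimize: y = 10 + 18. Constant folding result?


10 + 18 = 28 at compile time
Optimized: y = 28


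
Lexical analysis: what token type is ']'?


Pattern: delimiter/punctuation
Type: PUNCTUATION


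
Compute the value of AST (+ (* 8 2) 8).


Evaluate inner: (* 8 2) = 16
Evaluate root: (+ 16 8) = 24
Result: 24


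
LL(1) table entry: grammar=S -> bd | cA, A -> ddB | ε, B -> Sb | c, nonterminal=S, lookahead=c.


For [S, c]: 'c' ∈ FIRST(cA)
Entry: S -> cA


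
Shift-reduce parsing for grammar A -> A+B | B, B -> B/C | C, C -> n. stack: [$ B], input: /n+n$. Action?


shift '/' to continue B -> B/C
Action: shift


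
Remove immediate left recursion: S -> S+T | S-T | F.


Left-recursive alternatives: S+T, S-T; non-recursive: F
Introduce S': S -> FS', S' -> +TS' | -TS' | ε


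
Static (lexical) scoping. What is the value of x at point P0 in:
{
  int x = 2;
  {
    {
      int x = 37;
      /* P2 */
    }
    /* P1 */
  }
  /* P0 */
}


x declared in the same block as P0
x = 2


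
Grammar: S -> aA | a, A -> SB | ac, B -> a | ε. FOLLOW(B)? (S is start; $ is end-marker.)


$ ∈ FOLLOW(S). For each A -> αBβ: add FIRST(β)\{ε} to FOLLOW(B); if β nullable, add FOLLOW(A).
FOLLOW(B) = {$, a}


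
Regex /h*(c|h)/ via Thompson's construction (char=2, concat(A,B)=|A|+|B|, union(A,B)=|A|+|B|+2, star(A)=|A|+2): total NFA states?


Syntax tree has 3 char leaf(s), 1 union(s), 1 star(s)
chars contribute 3×2 = 6; each union adds +2; each star adds +2
Total: 6 + 2 + 2 = 10 states


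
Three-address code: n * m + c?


Break into single-operator statements:
t1 = n * m
t2 = t1 + c


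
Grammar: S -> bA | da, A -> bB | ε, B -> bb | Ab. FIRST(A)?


Per alternative of A: FIRST(bB) = {b}; FIRST(ε) = {ε}
FIRST(A) = {b, ε}


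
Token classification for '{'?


Pattern: delimiter/punctuation
Type: PUNCTUATION


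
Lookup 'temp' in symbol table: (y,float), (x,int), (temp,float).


Lookup 'temp' → type float


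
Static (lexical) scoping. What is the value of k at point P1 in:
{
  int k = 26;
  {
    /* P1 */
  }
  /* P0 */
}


P1's block does not declare k; resolves to the enclosing declaration at depth 0
k = 26


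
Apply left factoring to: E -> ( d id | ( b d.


Common prefix: '('
Factored: E -> ( E', E' -> d id | b d


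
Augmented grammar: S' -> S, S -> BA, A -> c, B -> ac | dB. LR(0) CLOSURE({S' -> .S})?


Start: S' -> .S
For each item with dot before a nonterminal B, add B -> .γ for every B-production
Closure: [S' -> .S, S -> .BA, B -> .ac, B -> .dB]


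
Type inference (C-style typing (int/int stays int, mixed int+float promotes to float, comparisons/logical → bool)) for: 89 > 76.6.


Operand types: int > float
Rule: comparison yields bool
Result type: bool


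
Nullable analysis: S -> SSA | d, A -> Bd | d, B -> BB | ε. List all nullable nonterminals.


A nonterminal is nullable iff some alternative derives ε (directly, or every symbol in it is nullable)
Nullable: {B}


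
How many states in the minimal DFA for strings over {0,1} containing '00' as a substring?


KMP-style automaton: 2 progress states + 1 absorbing accept = 3
Minimal DFA: 3 states


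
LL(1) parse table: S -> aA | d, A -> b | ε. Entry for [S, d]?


For [S, d]: 'd' ∈ FIRST(d)
Entry: S -> d


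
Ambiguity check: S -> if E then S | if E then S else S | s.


dangling else: 'if E then if E then s else s' parses two ways
Ambiguous


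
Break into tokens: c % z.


Scan left to right, longest-match per lexeme
Tokens: ID(c), OP(%), ID(z)


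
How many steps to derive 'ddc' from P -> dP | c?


Derivation: P => dP => ddP => ddc
Steps: 3


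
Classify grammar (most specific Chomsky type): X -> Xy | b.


Left-linear: every RHS is a terminal or one nonterminal followed by a terminal
Classification: Type 3 (Regular)


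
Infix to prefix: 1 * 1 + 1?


left-to-right (same/higher precedence on left): tree is (+ (* 1 1) 1)
Prefix: + * 1 1 1


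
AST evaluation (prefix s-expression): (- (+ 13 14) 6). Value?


Evaluate inner: (+ 13 14) = 27
Evaluate root: (- 27 6) = 21
Result: 21


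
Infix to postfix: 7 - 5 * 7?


* has higher precedence, evaluate 5*7 first
Postfix: 7 5 7 * -


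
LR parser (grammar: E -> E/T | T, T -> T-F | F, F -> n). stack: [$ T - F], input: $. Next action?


handle 'T-F' on top
Action: reduce (T -> T-F)


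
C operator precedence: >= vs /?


'/' is multiplicative (level 10); '>=' is relational (level 7)
Higher level binds tighter
'/' has higher precedence than '>='


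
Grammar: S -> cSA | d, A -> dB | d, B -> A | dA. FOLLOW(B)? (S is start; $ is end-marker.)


$ ∈ FOLLOW(S). For each A -> αBβ: add FIRST(β)\{ε} to FOLLOW(B); if β nullable, add FOLLOW(A).
FOLLOW(B) = {$, d}


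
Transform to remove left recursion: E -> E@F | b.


Left-recursive alternatives: E@F; non-recursive: b
Introduce E': E -> bE', E' -> @FE' | ε


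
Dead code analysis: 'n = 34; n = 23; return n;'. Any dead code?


first assignment to n is overwritten before any read
Dead: 'n = 34'


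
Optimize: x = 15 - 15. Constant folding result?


15 - 15 = 0 at compile time
Optimized: x = 0


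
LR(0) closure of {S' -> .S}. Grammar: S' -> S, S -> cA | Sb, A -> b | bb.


Start: S' -> .S
For each item with dot before a nonterminal B, add B -> .γ for every B-production
Closure: [S' -> .S, S -> .cA, S -> .Sb]


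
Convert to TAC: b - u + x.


Break into single-operator statements:
t1 = b - u
t2 = t1 + x


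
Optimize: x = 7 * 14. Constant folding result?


7 * 14 = 98 at compile time
Optimized: x = 98


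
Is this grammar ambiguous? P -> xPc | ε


balanced x^n…c^n: each string has a unique parse
Unambiguous


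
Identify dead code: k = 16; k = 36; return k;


first assignment to k is overwritten before any read
Dead: 'k = 16'


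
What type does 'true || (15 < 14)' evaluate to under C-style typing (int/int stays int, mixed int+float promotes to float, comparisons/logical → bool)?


Operand types: bool || bool
Rule: logical operators take bool operands and yield bool
Result type: bool


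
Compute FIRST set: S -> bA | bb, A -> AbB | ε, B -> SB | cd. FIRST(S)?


Per alternative of S: FIRST(bA) = {b}; FIRST(bb) = {b}
FIRST(S) = {b}


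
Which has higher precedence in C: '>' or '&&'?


'>' is relational (level 7); '&&' is logical AND (level 2)
Higher level binds tighter
'>' has higher precedence than '&&'


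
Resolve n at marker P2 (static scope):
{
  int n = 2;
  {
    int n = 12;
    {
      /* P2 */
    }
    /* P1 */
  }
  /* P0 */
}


P2's block does not declare n; resolves to the enclosing declaration at depth 1
n = 12


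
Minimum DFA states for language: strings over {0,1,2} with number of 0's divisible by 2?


Track (count of 0) mod 2: states 0..1, accept at 0
Minimal DFA: 2 states


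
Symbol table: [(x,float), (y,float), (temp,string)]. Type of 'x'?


Lookup 'x' → type float


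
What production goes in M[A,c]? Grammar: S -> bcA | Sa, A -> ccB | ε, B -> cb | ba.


For [A, c]: 'c' ∈ FIRST(ccB)
Entry: A -> ccB


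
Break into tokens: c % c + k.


Scan left to right, longest-match per lexeme
Tokens: ID(c), OP(%), ID(c), OP(+), ID(k)


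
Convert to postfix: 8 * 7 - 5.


Left to right (same or higher precedence on left)
Postfix: 8 7 * 5 -


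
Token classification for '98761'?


Pattern: digits only
Type: INTEGER_LITERAL


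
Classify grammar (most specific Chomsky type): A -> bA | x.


Right-linear: every RHS is a terminal or a terminal followed by one nonterminal
Classification: Type 3 (Regular)


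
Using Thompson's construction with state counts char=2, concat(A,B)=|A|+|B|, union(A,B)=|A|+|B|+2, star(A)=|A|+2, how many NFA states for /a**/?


Syntax tree has 1 char leaf(s), 0 union(s), 2 star(s)
chars contribute 1×2 = 2; each union adds +2; each star adds +2
Total: 2 + 0 + 4 = 6 states


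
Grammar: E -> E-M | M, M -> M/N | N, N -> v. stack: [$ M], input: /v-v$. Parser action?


shift '/' to continue M -> M/N
Action: shift


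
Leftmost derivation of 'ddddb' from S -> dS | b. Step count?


Derivation: S => dS => ddS => dddS => ddddS => ddddb
Steps: 5


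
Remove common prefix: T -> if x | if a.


Common prefix: 'if'
Factored: T -> if T', T' -> x | a


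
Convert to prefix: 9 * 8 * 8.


left-to-right (same/higher precedence on left): tree is (* (* 9 8) 8)
Prefix: * * 9 8 8


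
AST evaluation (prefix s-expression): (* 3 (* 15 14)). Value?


Evaluate inner: (* 15 14) = 210
Evaluate root: (* 3 210) = 630
Result: 630


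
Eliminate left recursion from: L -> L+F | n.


Left-recursive alternatives: L+F; non-recursive: n
Introduce L': L -> nL', L' -> +FL' | ε


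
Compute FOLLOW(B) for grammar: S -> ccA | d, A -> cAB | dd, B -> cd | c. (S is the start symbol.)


$ ∈ FOLLOW(S). For each A -> αBβ: add FIRST(β)\{ε} to FOLLOW(B); if β nullable, add FOLLOW(A).
FOLLOW(B) = {$, c}


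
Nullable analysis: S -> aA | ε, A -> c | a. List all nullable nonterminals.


A nonterminal is nullable iff some alternative derives ε (directly, or every symbol in it is nullable)
Nullable: {S}


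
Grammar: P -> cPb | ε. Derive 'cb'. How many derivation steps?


Derivation: P => cPb => cb
Steps: 2


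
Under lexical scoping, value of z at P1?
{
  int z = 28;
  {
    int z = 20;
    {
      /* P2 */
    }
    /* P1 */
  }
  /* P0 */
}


z declared in the same block as P1
z = 20


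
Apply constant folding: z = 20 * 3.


20 * 3 = 60 at compile time
Optimized: z = 60


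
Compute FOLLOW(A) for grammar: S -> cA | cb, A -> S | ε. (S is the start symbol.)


$ ∈ FOLLOW(S). For each A -> αBβ: add FIRST(β)\{ε} to FOLLOW(B); if β nullable, add FOLLOW(A).
FOLLOW(A) = {$}


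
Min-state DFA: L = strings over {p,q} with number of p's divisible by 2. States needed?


Track (count of p) mod 2: states 0..1, accept at 0
Minimal DFA: 2 states


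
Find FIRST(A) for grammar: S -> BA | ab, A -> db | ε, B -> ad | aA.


Per alternative of A: FIRST(db) = {d}; FIRST(ε) = {ε}
FIRST(A) = {d, ε}


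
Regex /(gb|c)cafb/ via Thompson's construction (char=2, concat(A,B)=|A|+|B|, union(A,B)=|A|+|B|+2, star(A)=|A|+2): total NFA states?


Syntax tree has 7 char leaf(s), 1 union(s), 0 star(s)
chars contribute 7×2 = 14; each union adds +2; each star adds +2
Total: 14 + 2 + 0 = 16 states


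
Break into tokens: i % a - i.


Scan left to right, longest-match per lexeme
Tokens: ID(i), OP(%), ID(a), OP(-), ID(i)


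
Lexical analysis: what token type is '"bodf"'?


Pattern: double-quoted sequence
Type: STRING_LITERAL


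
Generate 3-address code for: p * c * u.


Break into single-operator statements:
t1 = p * c
t2 = t1 * u


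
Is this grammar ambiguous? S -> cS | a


right-linear, alternatives start with distinct terminals 'c' vs 'a': unique leftmost derivation
Unambiguous


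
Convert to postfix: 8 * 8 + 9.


Left to right (same or higher precedence on left)
Postfix: 8 8 * 9 +


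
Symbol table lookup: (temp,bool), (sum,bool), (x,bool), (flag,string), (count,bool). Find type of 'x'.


Lookup 'x' → type bool


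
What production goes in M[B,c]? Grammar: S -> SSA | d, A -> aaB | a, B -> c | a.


For [B, c]: 'c' ∈ FIRST(c)
Entry: B -> c


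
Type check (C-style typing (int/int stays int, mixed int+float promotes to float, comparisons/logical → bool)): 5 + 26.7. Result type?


Operand types: int + float
Rule: mixed int/float promotes to float; int/int stays int
Result type: float


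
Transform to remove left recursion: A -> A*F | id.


Left-recursive alternatives: A*F; non-recursive: id
Introduce A': A -> idA', A' -> *FA' | ε


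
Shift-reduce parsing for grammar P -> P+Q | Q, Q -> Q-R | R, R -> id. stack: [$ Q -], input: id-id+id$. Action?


no handle; shift 'id'
Action: shift


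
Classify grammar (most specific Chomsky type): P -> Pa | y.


Left-linear: every RHS is a terminal or one nonterminal followed by a terminal
Classification: Type 3 (Regular)


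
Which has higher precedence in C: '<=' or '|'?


'<=' is relational (level 7); '|' is bitwise OR (level 3)
Higher level binds tighter
'<=' has higher precedence than '|'


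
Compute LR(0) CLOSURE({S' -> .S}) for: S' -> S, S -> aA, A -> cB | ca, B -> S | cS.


Start: S' -> .S
For each item with dot before a nonterminal B, add B -> .γ for every B-production
Closure: [S' -> .S, S -> .aA]


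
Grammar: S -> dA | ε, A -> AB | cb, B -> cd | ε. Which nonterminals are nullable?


A nonterminal is nullable iff some alternative derives ε (directly, or every symbol in it is nullable)
Nullable: {B, S}


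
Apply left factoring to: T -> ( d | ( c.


Common prefix: '('
Factored: T -> ( T', T' -> d | c


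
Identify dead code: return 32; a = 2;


statement follows a return and is unreachable
Dead: 'a = 2'


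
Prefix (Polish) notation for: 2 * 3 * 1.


left-to-right (same/higher precedence on left): tree is (* (* 2 3) 1)
Prefix: * * 2 3 1


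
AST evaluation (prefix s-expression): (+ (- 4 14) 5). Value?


Evaluate inner: (- 4 14) = -10
Evaluate root: (+ -10 5) = -5
Result: -5


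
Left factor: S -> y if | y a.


Common prefix: 'y'
Factored: S -> y S', S' -> if | a


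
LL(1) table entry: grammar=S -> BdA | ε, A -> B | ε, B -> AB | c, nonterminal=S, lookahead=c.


For [S, c]: 'c' ∈ FIRST(BdA)
Entry: S -> BdA


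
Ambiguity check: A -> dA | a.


right-linear, alternatives start with distinct terminals 'd' vs 'a': unique leftmost derivation
Unambiguous


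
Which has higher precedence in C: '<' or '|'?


'<' is relational (level 7); '|' is bitwise OR (level 3)
Higher level binds tighter
'<' has higher precedence than '|'


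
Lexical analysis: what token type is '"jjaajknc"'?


Pattern: double-quoted sequence
Type: STRING_LITERAL


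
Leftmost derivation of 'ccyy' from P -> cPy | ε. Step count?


Derivation: P => cPy => ccPyy => ccyy
Steps: 3


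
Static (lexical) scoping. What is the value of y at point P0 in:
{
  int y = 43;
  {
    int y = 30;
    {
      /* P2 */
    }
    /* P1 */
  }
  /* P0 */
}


y declared in the same block as P0
y = 43


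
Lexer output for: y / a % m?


Scan left to right, longest-match per lexeme
Tokens: ID(y), OP(/), ID(a), OP(%), ID(m)


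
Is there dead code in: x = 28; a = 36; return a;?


x is assigned but never read
Dead: 'x = 28'


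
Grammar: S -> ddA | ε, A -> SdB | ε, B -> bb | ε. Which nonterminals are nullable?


A nonterminal is nullable iff some alternative derives ε (directly, or every symbol in it is nullable)
Nullable: {A, B, S}


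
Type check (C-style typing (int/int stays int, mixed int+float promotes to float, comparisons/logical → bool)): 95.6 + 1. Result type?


Operand types: float + int
Rule: mixed int/float promotes to float; int/int stays int
Result type: float


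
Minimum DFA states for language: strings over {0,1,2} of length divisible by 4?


Track length mod 4: states 0..3, accept at 0
Minimal DFA: 4 states


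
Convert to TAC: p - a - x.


Break into single-operator statements:
t1 = p - a
t2 = t1 - x


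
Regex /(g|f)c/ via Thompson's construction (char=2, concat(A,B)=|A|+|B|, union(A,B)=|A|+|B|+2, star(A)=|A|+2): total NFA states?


Syntax tree has 3 char leaf(s), 1 union(s), 0 star(s)
chars contribute 3×2 = 6; each union adds +2; each star adds +2
Total: 6 + 2 + 0 = 8 states


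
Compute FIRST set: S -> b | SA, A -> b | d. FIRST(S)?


Per alternative of S: FIRST(b) = {b}; FIRST(SA) = {b}
FIRST(S) = {b}


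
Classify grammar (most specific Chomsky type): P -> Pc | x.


Left-linear: every RHS is a terminal or one nonterminal followed by a terminal
Classification: Type 3 (Regular)


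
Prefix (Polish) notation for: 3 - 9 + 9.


left-to-right (same/higher precedence on left): tree is (+ (- 3 9) 9)
Prefix: + - 3 9 9


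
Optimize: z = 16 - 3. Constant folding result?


16 - 3 = 13 at compile time
Optimized: z = 13


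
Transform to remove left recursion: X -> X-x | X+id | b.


Left-recursive alternatives: X-x, X+id; non-recursive: b
Introduce X': X -> bX', X' -> -xX' | +idX' | ε


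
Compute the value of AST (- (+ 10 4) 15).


Evaluate inner: (+ 10 4) = 14
Evaluate root: (- 14 15) = -1
Result: -1


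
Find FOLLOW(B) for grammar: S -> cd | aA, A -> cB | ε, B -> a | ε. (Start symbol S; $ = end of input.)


$ ∈ FOLLOW(S). For each A -> αBβ: add FIRST(β)\{ε} to FOLLOW(B); if β nullable, add FOLLOW(A).
FOLLOW(B) = {$}


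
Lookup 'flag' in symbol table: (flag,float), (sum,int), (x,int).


Lookup 'flag' → type float


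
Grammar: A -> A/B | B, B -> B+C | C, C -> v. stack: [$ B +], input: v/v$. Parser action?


no handle; shift 'v'
Action: shift


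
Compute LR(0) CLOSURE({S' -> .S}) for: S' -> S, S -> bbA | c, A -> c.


Start: S' -> .S
For each item with dot before a nonterminal B, add B -> .γ for every B-production
Closure: [S' -> .S, S -> .bbA, S -> .c]


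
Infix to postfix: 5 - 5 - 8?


Left to right (same or higher precedence on left)
Postfix: 5 5 - 8 -


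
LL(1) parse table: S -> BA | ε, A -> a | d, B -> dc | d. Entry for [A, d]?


For [A, d]: 'd' ∈ FIRST(d)
Entry: A -> d


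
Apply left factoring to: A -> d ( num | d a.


Common prefix: 'd'
Factored: A -> d A', A' -> ( num | a


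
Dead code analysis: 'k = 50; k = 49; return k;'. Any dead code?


first assignment to k is overwritten before any read
Dead: 'k = 50'


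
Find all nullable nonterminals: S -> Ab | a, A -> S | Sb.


A nonterminal is nullable iff some alternative derives ε (directly, or every symbol in it is nullable)
Nullable: {}


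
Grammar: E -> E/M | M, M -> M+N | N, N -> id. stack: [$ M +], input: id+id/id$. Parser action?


no handle; shift 'id'
Action: shift


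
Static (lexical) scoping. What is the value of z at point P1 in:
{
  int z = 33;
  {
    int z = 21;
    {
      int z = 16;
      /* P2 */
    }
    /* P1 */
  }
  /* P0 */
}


z declared in the same block as P1
z = 21


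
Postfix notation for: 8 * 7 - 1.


Left to right (same or higher precedence on left)
Postfix: 8 7 * 1 -


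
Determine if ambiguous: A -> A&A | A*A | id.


'id&id*id' has two parse trees (no precedence encoded between & and *)
Ambiguous


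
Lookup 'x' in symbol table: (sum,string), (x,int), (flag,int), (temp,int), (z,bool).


Lookup 'x' → type int


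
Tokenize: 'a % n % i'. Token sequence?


Scan left to right, longest-match per lexeme
Tokens: ID(a), OP(%), ID(n), OP(%), ID(i)


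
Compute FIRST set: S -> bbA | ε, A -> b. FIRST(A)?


Per alternative of A: FIRST(b) = {b}
FIRST(A) = {b}


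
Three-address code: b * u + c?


Break into single-operator statements:
t1 = b * u
t2 = t1 + c


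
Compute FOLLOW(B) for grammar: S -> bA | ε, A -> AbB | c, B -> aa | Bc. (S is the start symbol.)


$ ∈ FOLLOW(S). For each A -> αBβ: add FIRST(β)\{ε} to FOLLOW(B); if β nullable, add FOLLOW(A).
FOLLOW(B) = {$, b, c}


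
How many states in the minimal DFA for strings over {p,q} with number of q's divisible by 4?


Track (count of q) mod 4: states 0..3, accept at 0
Minimal DFA: 4 states


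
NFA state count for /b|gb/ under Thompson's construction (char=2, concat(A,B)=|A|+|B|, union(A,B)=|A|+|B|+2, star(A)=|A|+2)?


Syntax tree has 3 char leaf(s), 1 union(s), 0 star(s)
chars contribute 3×2 = 6; each union adds +2; each star adds +2
Total: 6 + 2 + 0 = 8 states


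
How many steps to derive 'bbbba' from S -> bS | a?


Derivation: S => bS => bbS => bbbS => bbbbS => bbbba
Steps: 5


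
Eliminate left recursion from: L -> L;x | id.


Left-recursive alternatives: L;x; non-recursive: id
Introduce L': L -> idL', L' -> ;xL' | ε


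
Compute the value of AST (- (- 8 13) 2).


Evaluate inner: (- 8 13) = -5
Evaluate root: (- -5 2) = -7
Result: -7


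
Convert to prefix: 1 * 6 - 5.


left-to-right (same/higher precedence on left): tree is (- (* 1 6) 5)
Prefix: - * 1 6 5


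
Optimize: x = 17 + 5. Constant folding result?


17 + 5 = 22 at compile time
Optimized: x = 22


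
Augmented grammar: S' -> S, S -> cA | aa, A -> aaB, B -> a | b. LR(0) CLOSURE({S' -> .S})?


Start: S' -> .S
For each item with dot before a nonterminal B, add B -> .γ for every B-production
Closure: [S' -> .S, S -> .cA, S -> .aa]


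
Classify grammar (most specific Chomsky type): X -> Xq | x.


Left-linear: every RHS is a terminal or one nonterminal followed by a terminal
Classification: Type 3 (Regular)


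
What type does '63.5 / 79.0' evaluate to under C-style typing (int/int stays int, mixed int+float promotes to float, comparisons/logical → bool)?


Operand types: float / float
Rule: mixed int/float promotes to float; int/int stays int
Result type: float


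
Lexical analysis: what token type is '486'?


Pattern: digits only
Type: INTEGER_LITERAL


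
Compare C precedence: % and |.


'%' is multiplicative (level 10); '|' is bitwise OR (level 3)
Higher level binds tighter
'%' has higher precedence than '|'


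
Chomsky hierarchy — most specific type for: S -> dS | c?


Right-linear: every RHS is a terminal or a terminal followed by one nonterminal
Classification: Type 3 (Regular)


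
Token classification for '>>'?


Pattern: operator symbol
Type: OPERATOR


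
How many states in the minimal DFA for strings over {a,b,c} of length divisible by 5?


Track length mod 5: states 0..4, accept at 0
Minimal DFA: 5 states


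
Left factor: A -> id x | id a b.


Common prefix: 'id'
Factored: A -> id A', A' -> x | a b


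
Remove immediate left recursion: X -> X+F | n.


Left-recursive alternatives: X+F; non-recursive: n
Introduce X': X -> nX', X' -> +FX' | ε


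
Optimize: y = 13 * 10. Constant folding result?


13 * 10 = 130 at compile time
Optimized: y = 130


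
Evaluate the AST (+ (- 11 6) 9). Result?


Evaluate inner: (- 11 6) = 5
Evaluate root: (+ 5 9) = 14
Result: 14


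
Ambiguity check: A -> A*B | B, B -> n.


precedence layered via separate nonterminal B: deterministic
Unambiguous


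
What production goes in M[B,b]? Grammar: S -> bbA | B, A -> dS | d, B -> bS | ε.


For [B, b]: 'b' ∈ FIRST(bS)
Entry: B -> bS


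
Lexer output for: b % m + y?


Scan left to right, longest-match per lexeme
Tokens: ID(b), OP(%), ID(m), OP(+), ID(y)


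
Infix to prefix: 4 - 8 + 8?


left-to-right (same/higher precedence on left): tree is (+ (- 4 8) 8)
Prefix: + - 4 8 8


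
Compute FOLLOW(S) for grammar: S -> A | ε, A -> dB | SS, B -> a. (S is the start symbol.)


$ ∈ FOLLOW(S). For each A -> αBβ: add FIRST(β)\{ε} to FOLLOW(B); if β nullable, add FOLLOW(A).
FOLLOW(S) = {$, d}


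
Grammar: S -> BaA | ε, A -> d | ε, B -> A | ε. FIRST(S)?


Per alternative of S: FIRST(BaA) = {a, d}; FIRST(ε) = {ε}
FIRST(S) = {a, d, ε}


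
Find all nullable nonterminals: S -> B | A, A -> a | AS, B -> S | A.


A nonterminal is nullable iff some alternative derives ε (directly, or every symbol in it is nullable)
Nullable: {}


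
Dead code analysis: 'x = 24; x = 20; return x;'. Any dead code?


first assignment to x is overwritten before any read
Dead: 'x = 24'


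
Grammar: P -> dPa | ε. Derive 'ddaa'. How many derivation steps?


Derivation: P => dPa => ddPaa => ddaa
Steps: 3


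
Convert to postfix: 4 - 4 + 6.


Left to right (same or higher precedence on left)
Postfix: 4 4 - 6 +


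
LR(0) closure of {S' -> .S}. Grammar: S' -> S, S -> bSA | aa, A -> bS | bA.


Start: S' -> .S
For each item with dot before a nonterminal B, add B -> .γ for every B-production
Closure: [S' -> .S, S -> .bSA, S -> .aa]


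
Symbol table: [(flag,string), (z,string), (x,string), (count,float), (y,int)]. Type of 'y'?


Lookup 'y' → type int


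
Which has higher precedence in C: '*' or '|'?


'*' is multiplicative (level 10); '|' is bitwise OR (level 3)
Higher level binds tighter
'*' has higher precedence than '|'


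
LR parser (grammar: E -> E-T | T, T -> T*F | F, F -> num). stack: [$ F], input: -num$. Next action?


'F' (not preceded by T*) is the handle for T -> F
Action: reduce (T -> F)


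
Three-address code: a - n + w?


Break into single-operator statements:
t1 = a - n
t2 = t1 + w


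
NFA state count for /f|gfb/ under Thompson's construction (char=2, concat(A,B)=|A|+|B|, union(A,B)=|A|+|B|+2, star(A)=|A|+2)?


Syntax tree has 4 char leaf(s), 1 union(s), 0 star(s)
chars contribute 4×2 = 8; each union adds +2; each star adds +2
Total: 8 + 2 + 0 = 10 states


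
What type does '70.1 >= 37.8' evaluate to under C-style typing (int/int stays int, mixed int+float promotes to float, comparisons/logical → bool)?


Operand types: float >= float
Rule: comparison yields bool
Result type: bool


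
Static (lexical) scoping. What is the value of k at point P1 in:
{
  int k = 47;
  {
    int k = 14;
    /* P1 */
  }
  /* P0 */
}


k declared in the same block as P1
k = 14


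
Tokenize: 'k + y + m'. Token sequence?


Scan left to right, longest-match per lexeme
Tokens: ID(k), OP(+), ID(y), OP(+), ID(m)


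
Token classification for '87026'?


Pattern: digits only
Type: INTEGER_LITERAL


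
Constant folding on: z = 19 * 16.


19 * 16 = 304 at compile time
Optimized: z = 304


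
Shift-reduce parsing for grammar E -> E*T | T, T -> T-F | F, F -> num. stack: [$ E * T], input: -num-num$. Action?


'-' can extend T; shift to build T -> T-F
Action: shift


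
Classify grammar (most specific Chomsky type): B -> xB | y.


Right-linear: every RHS is a terminal or a terminal followed by one nonterminal
Classification: Type 3 (Regular)


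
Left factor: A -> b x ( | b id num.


Common prefix: 'b'
Factored: A -> b A', A' -> x ( | id num


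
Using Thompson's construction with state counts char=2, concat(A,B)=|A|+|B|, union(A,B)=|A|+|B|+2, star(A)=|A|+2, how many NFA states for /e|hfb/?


Syntax tree has 4 char leaf(s), 1 union(s), 0 star(s)
chars contribute 4×2 = 8; each union adds +2; each star adds +2
Total: 8 + 2 + 0 = 10 states


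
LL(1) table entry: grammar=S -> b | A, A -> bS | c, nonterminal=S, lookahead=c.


For [S, c]: 'c' ∈ FIRST(A)
Entry: S -> A


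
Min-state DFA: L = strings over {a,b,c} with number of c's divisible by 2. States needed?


Track (count of c) mod 2: states 0..1, accept at 0
Minimal DFA: 2 states


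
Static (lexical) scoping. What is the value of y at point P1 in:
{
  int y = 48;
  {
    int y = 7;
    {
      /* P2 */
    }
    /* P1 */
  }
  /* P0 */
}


y declared in the same block as P1
y = 7


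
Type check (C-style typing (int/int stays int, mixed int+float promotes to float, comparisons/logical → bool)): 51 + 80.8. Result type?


Operand types: int + float
Rule: mixed int/float promotes to float; int/int stays int
Result type: float


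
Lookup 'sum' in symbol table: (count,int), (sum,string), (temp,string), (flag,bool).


Lookup 'sum' → type string


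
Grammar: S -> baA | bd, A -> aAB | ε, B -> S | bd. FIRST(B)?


Per alternative of B: FIRST(S) = {b}; FIRST(bd) = {b}
FIRST(B) = {b}


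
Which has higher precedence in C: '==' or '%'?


'%' is multiplicative (level 10); '==' is equality (level 6)
Higher level binds tighter
'%' has higher precedence than '=='


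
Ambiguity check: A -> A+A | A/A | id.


'id+id/id' has two parse trees (no precedence encoded between + and /)
Ambiguous


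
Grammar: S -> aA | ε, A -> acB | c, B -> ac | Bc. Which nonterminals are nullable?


A nonterminal is nullable iff some alternative derives ε (directly, or every symbol in it is nullable)
Nullable: {S}


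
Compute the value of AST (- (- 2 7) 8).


Evaluate inner: (- 2 7) = -5
Evaluate root: (- -5 8) = -13
Result: -13


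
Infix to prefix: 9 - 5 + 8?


left-to-right (same/higher precedence on left): tree is (+ (- 9 5) 8)
Prefix: + - 9 5 8


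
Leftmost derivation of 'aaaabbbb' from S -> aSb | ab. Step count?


Derivation: S => aSb => aaSbb => aaaSbbb => aaaabbbb
Steps: 4


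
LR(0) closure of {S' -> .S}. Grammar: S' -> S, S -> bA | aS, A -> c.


Start: S' -> .S
For each item with dot before a nonterminal B, add B -> .γ for every B-production
Closure: [S' -> .S, S -> .bA, S -> .aS]


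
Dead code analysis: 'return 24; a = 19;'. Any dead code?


statement follows a return and is unreachable
Dead: 'a = 19'


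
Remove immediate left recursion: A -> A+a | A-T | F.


Left-recursive alternatives: A+a, A-T; non-recursive: F
Introduce A': A -> FA', A' -> +aA' | -TA' | ε


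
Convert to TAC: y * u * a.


Break into single-operator statements:
t1 = y * u
t2 = t1 * a


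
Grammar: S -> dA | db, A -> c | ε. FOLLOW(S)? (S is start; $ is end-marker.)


$ ∈ FOLLOW(S). For each A -> αBβ: add FIRST(β)\{ε} to FOLLOW(B); if β nullable, add FOLLOW(A).
FOLLOW(S) = {$}


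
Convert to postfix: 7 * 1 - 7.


Left to right (same or higher precedence on left)
Postfix: 7 1 * 7 -


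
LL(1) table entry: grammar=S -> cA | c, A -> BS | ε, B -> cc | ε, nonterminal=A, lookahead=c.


For [A, c]: 'c' ∈ FIRST(BS)
Entry: A -> BS


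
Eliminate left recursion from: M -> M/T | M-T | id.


Left-recursive alternatives: M/T, M-T; non-recursive: id
Introduce M': M -> idM', M' -> /TM' | -TM' | ε


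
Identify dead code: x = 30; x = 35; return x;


first assignment to x is overwritten before any read
Dead: 'x = 30'


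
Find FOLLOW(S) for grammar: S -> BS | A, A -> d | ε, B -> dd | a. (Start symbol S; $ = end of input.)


$ ∈ FOLLOW(S). For each A -> αBβ: add FIRST(β)\{ε} to FOLLOW(B); if β nullable, add FOLLOW(A).
FOLLOW(S) = {$}


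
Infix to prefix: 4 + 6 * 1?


'*' binds tighter: tree is (+ 4 (* 6 1))
Prefix: + 4 * 6 1


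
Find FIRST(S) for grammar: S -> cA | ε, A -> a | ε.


Per alternative of S: FIRST(cA) = {c}; FIRST(ε) = {ε}
FIRST(S) = {c, ε}


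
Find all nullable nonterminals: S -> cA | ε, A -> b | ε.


A nonterminal is nullable iff some alternative derives ε (directly, or every symbol in it is nullable)
Nullable: {A, S}


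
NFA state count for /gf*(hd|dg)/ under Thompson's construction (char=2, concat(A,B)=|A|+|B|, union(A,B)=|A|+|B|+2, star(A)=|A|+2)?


Syntax tree has 6 char leaf(s), 1 union(s), 1 star(s)
chars contribute 6×2 = 12; each union adds +2; each star adds +2
Total: 12 + 2 + 2 = 16 states


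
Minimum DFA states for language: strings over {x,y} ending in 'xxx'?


Track the longest suffix of input matching a prefix of 'xxx': 4 classes (prefixes of length 0..3)
Minimal DFA: 4 states


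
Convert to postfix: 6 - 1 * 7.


* has higher precedence, evaluate 1*7 first
Postfix: 6 1 7 * -


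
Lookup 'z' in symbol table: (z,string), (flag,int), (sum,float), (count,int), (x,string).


Lookup 'z' → type string


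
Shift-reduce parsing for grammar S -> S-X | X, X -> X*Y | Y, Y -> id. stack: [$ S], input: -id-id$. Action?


shift '-' to continue S -> S-X
Action: shift


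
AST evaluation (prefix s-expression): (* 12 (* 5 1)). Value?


Evaluate inner: (* 5 1) = 5
Evaluate root: (* 12 5) = 60
Result: 60


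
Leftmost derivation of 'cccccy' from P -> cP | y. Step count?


Derivation: P => cP => ccP => cccP => ccccP => cccccP => cccccy
Steps: 6


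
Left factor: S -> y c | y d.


Common prefix: 'y'
Factored: S -> y S', S' -> c | d


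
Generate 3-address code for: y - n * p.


Break into single-operator statements:
t1 = n * p
t2 = y - t1


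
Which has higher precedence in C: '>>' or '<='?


'>>' is shift (level 8); '<=' is relational (level 7)
Higher level binds tighter
'>>' has higher precedence than '<='


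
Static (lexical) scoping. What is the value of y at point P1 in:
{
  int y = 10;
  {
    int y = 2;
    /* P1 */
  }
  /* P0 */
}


y declared in the same block as P1
y = 2


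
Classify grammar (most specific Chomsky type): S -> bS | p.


Right-linear: every RHS is a terminal or a terminal followed by one nonterminal
Classification: Type 3 (Regular)


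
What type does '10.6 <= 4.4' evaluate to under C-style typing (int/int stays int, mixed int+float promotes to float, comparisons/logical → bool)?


Operand types: float <= float
Rule: comparison yields bool
Result type: bool


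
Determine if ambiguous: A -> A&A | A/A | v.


'v&v/v' has two parse trees (no precedence encoded between & and /)
Ambiguous


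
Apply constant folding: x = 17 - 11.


17 - 11 = 6 at compile time
Optimized: x = 6


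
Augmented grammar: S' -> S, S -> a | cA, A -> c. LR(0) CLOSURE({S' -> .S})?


Start: S' -> .S
For each item with dot before a nonterminal B, add B -> .γ for every B-production
Closure: [S' -> .S, S -> .a, S -> .cA]


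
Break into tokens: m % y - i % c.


Scan left to right, longest-match per lexeme
Tokens: ID(m), OP(%), ID(y), OP(-), ID(i), OP(%), ID(c)


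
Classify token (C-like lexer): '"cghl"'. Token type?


Pattern: double-quoted sequence
Type: STRING_LITERAL


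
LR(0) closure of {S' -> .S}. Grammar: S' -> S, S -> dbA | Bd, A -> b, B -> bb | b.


Start: S' -> .S
For each item with dot before a nonterminal B, add B -> .γ for every B-production
Closure: [S' -> .S, S -> .dbA, S -> .Bd, B -> .bb, B -> .b]


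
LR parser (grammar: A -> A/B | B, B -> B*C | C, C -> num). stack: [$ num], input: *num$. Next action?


'num' on top is the handle for C -> num
Action: reduce (C -> num)


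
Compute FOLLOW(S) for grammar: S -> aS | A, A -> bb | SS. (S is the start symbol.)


$ ∈ FOLLOW(S). For each A -> αBβ: add FIRST(β)\{ε} to FOLLOW(B); if β nullable, add FOLLOW(A).
FOLLOW(S) = {$, a, b}


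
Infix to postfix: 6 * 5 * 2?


Left to right (same or higher precedence on left)
Postfix: 6 5 * 2 *


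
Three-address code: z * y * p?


Break into single-operator statements:
t1 = z * y
t2 = t1 * p


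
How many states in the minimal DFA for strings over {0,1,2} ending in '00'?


Track the longest suffix of input matching a prefix of '00': 3 classes (prefixes of length 0..2)
Minimal DFA: 3 states


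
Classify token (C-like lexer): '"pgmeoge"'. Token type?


Pattern: double-quoted sequence
Type: STRING_LITERAL


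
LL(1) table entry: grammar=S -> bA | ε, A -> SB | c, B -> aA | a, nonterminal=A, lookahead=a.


For [A, a]: 'a' ∈ FIRST(SB)
Entry: A -> SB


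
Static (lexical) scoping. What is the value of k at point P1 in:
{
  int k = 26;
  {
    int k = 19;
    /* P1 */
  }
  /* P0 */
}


k declared in the same block as P1
k = 19


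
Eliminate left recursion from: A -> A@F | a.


Left-recursive alternatives: A@F; non-recursive: a
Introduce A': A -> aA', A' -> @FA' | ε


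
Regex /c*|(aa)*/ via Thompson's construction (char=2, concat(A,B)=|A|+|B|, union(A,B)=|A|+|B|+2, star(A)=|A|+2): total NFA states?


Syntax tree has 3 char leaf(s), 1 union(s), 2 star(s)
chars contribute 3×2 = 6; each union adds +2; each star adds +2
Total: 6 + 2 + 4 = 12 states


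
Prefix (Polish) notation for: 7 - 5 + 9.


left-to-right (same/higher precedence on left): tree is (+ (- 7 5) 9)
Prefix: + - 7 5 9


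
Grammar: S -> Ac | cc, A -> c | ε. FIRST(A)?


Per alternative of A: FIRST(c) = {c}; FIRST(ε) = {ε}
FIRST(A) = {c, ε}


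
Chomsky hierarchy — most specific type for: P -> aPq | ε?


Single nonterminal LHS, but a^n q^n is not regular
Classification: Type 2 (Context-Free)


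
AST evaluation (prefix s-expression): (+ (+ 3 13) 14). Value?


Evaluate inner: (+ 3 13) = 16
Evaluate root: (+ 16 14) = 30
Result: 30


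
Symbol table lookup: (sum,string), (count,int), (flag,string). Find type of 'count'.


Lookup 'count' → type int


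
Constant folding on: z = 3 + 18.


3 + 18 = 21 at compile time
Optimized: z = 21


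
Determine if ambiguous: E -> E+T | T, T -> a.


precedence layered via separate nonterminal T: deterministic
Unambiguous


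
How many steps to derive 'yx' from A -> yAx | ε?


Derivation: A => yAx => yx
Steps: 2


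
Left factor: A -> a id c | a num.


Common prefix: 'a'
Factored: A -> a A', A' -> id c | num


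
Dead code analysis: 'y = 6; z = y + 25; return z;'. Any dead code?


y is read by z's definition; z is returned
No dead code


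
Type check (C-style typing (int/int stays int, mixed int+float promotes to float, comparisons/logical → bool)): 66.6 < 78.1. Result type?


Operand types: float < float
Rule: comparison yields bool
Result type: bool


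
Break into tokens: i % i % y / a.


Scan left to right, longest-match per lexeme
Tokens: ID(i), OP(%), ID(i), OP(%), ID(y), OP(/), ID(a)
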